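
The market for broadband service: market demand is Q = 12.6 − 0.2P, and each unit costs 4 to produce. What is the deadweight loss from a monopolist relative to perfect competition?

Inverting demand: P = 63 − 5Q.
Under competition P = MC = 4, so Q = (63 − 4)/5 = 11.8.
The monopolist equates marginal revenue to marginal cost: 63 − 10Q = 4, so Q = 5.9. From demand, P = 33.5.
DWL is the triangle between Q = 5.9 and Q = 11.8: ½·(11.8 − 5.9)·(33.5 − 4) = 87.025.

DWL = 87.025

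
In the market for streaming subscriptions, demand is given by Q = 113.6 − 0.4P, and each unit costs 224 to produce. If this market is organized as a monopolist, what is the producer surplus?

PS = 360

Inverting demand: P = 284 − 2.5Q.
A monopolist chooses Q where MR = MC. MR = 284 − 5Q; setting this equal to 224 gives Q = 12 and P = 254.
PS = (254 − 224)·12 = 360.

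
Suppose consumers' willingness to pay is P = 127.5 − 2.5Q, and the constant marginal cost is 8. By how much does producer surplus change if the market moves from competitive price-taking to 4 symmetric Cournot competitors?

Producer surplus rises by 913.936

Perfect competition: P = MC = 8, so 127.5 − 2.5Q = 8 and Q = 47.8.
PS = (8 − 8)·47.8 = 0.
With 4 symmetric Cournot firms, each firm's FOC gives 127.5 − 12.5q = 8, so q = 9.56, Q = 4·9.56 = 38.24, and P = 31.9.
PS = (31.9 − 8)·38.24 = 913.936.
Change in producer surplus: 913.936 − 0 = 913.936.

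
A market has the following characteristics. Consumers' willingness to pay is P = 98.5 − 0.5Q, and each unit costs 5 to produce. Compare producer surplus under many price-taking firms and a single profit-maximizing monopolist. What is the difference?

Producer surplus rises by 4371.125

Competitive firms price at marginal cost: P = 5, giving Q = 187.
PS = (5 − 5)·187 = 0.
A monopolist chooses Q where MR = MC. MR = 98.5 − Q; setting this equal to 5 gives Q = 93.5 and P = 51.75.
PS = (51.75 − 5)·93.5 = 4371.125.
Change in producer surplus: 4371.125 − 0 = 4371.125.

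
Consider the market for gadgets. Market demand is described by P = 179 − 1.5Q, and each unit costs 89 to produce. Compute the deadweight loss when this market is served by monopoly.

Competitive firms price at marginal cost: P = 89, giving Q = 60.
A monopolist chooses Q where MR = MC. MR = 179 − 3Q; setting this equal to 89 gives Q = 30 and P = 134.
DWL is the triangle between Q = 30 and Q = 60: ½·(60 − 30)·(134 − 89) = 675.

DWL = 675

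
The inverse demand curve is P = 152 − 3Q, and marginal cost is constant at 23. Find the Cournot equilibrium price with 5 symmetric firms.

P = 44.5

With 5 symmetric Cournot firms, each firm's FOC gives 152 − 18q = 23, so q = 43/6, Q = 5·43/6 = 215/6, and P = 44.5.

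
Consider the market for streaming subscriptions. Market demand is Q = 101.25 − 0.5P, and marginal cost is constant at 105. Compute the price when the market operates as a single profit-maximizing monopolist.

Inverting demand: P = 202.5 − 2Q.
Monopoly sets MR = MC: 202.5 − 4Q = 105 ⇒ Q = 24.375, P = 202.5 − 2·24.375 = 153.75.

P = 153.75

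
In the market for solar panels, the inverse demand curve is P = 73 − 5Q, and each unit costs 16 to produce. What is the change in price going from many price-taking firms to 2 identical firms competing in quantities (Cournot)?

Perfect competition: P = MC = 16, so 73 − 5Q = 16 and Q = 11.4.
In a 2-firm Cournot equilibrium, symmetry and the first-order condition give q = (73 − 16)/(15) = 3.8. So Q = 7.6 and P = 35.
Change in price: 35 − 16 = 19.

Price rises by 19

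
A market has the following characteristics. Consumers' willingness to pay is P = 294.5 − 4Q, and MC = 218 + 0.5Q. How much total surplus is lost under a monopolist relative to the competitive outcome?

Competitive equilibrium sets price equal to marginal cost: 294.5 − 4Q = 218 + 0.5Q, so Q = 17 and P = 226.5.
The monopolist equates marginal revenue to marginal cost: 294.5 − 8Q = 218 + 0.5Q, so Q = 9. From demand, P = 258.5.
CS = ½·(294.5 − 226.5)·17 = 578; PS = (226.5·17 − 218·17 − ½·0.5·17²) = 72.25; TS = 650.25.
CS = ½·(294.5 − 258.5)·9 = 162; PS = (258.5·9 − 218·9 − ½·0.5·9²) = 344.25; TS = 506.25.
DWL = 650.25 − 506.25 = 144.

DWL = 144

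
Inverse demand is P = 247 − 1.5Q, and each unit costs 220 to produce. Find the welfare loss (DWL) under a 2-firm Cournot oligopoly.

DWL = 27

Perfect competition: P = MC = 220, so 247 − 1.5Q = 220 and Q = 18.
Cournot with 2 identical firms: the symmetric best-response condition is 247 − 4.5q = 220. Each firm produces q = 6, total output Q = 12, price P = 229.
DWL is the triangle between Q = 12 and Q = 18: ½·(18 − 12)·(229 − 220) = 27.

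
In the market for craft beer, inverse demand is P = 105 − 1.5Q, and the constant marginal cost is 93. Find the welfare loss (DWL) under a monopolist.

DWL = 12

Under competition P = MC = 93, so Q = (105 − 93)/1.5 = 8.
The monopolist equates marginal revenue to marginal cost: 105 − 3Q = 93, so Q = 4. From demand, P = 99.
DWL is the triangle between Q = 4 and Q = 8: ½·(8 − 4)·(99 − 93) = 12.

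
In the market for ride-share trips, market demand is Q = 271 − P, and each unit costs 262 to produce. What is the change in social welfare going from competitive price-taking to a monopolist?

TS falls by 10.125

Inverting demand: P = 271 − Q.
Under competition P = MC = 262, so Q = (271 − 262)/1 = 9.
CS = ½·(271 − 262)·9 = 40.5; PS = (262 − 262)·9 = 0; TS = 40.5.
A monopolist chooses Q where MR = MC. MR = 271 − 2Q; setting this equal to 262 gives Q = 4.5 and P = 266.5.
CS = ½·(271 − 266.5)·4.5 = 10.125; PS = (266.5 − 262)·4.5 = 20.25; TS = 30.375.
Change in social welfare: 30.375 − 40.5 = −10.125.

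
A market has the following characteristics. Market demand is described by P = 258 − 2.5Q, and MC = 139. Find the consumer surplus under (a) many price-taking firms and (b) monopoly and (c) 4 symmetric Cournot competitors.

Competition: CS = 2832.2; Monopoly: CS = 708.05; Cournot: CS = 1812.608

Perfect competition: P = MC = 139, so 258 − 2.5Q = 139 and Q = 47.6.
CS = ½·(258 − 139)·47.6 = 2832.2.
Monopoly sets MR = MC: 258 − 5Q = 139 ⇒ Q = 23.8, P = 258 − 2.5·23.8 = 198.5.
CS = ½·(258 − 198.5)·23.8 = 708.05.
Cournot with 4 identical firms: the symmetric best-response condition is 258 − 12.5q = 139. Each firm produces q = 9.52, total output Q = 38.08, price P = 162.8.
CS = ½·(258 − 162.8)·38.08 = 1812.608.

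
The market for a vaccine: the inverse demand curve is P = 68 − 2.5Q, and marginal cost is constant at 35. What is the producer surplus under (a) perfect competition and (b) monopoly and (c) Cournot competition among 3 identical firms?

Competition: PS = 0; Monopoly: PS = 108.9; Cournot: PS = 81.675

Perfect competition: P = MC = 35, so 68 − 2.5Q = 35 and Q = 13.2.
PS = (35 − 35)·13.2 = 0.
The monopolist equates marginal revenue to marginal cost: 68 − 5Q = 35, so Q = 6.6. From demand, P = 51.5.
PS = (51.5 − 35)·6.6 = 108.9.
Cournot with 3 identical firms: the symmetric best-response condition is 68 − 10q = 35. Each firm produces q = 3.3, total output Q = 9.9, price P = 43.25.
PS = (43.25 − 35)·9.9 = 81.675.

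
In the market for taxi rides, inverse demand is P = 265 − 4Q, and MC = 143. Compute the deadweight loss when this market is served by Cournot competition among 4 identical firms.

DWL = 74.42

Under competition P = MC = 143, so Q = (265 − 143)/4 = 30.5.
Cournot with 4 identical firms: the symmetric best-response condition is 265 − 20q = 143. Each firm produces q = 6.1, total output Q = 24.4, price P = 167.4.
DWL is the triangle between Q = 24.4 and Q = 30.5: ½·(30.5 − 24.4)·(167.4 − 143) = 74.42.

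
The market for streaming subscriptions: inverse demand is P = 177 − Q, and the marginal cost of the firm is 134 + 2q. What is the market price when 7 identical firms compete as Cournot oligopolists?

P = 146.9

Cournot with 7 identical firms: the symmetric best-response condition is 177 − 8q = 134 + 2q. Each firm produces q = 4.3, total output Q = 30.1, price P = 146.9.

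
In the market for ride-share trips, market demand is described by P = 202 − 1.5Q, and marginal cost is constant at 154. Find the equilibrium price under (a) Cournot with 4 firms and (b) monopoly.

Cournot: P = 163.6; Monopoly: P = 178

With 4 symmetric Cournot firms, each firm's FOC gives 202 − 7.5q = 154, so q = 6.4, Q = 4·6.4 = 25.6, and P = 163.6.
A monopolist chooses Q where MR = MC. MR = 202 − 3Q; setting this equal to 154 gives Q = 16 and P = 178.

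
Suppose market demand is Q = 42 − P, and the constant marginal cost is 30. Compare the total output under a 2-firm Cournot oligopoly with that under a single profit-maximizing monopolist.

Inverting demand: P = 42 − Q.
In a 2-firm Cournot equilibrium, symmetry and the first-order condition give q = (42 − 30)/(3) = 4. So Q = 8 and P = 34.
Monopoly sets MR = MC: 42 − 2Q = 30 ⇒ Q = 6, P = 42 − 6 = 36.

Cournot: Q = 8; Monopoly: Q = 6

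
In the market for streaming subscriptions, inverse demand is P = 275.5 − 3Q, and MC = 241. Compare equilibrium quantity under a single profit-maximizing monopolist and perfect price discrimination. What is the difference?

Q rises by 5.75

The monopolist equates marginal revenue to marginal cost: 275.5 − 6Q = 241, so Q = 5.75. From demand, P = 258.25.
A perfectly discriminating monopolist sells every unit with P(Q) ≥ MC(Q), so output equals the competitive quantity Q = 11.5. Each buyer pays their reservation price, so CS = 0 and the firm captures all surplus.
Change in equilibrium quantity: 11.5 − 5.75 = 5.75.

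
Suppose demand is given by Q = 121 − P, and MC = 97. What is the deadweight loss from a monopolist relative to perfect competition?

Inverting demand: P = 121 − Q.
Under competition P = MC = 97, so Q = (121 − 97)/1 = 24.
Monopoly sets MR = MC: 121 − 2Q = 97 ⇒ Q = 12, P = 121 − 12 = 109.
DWL is the triangle between Q = 12 and Q = 24: ½·(24 − 12)·(109 − 97) = 72.

DWL = 72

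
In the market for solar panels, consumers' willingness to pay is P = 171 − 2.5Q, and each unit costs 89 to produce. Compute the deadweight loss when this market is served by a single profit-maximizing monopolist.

Under competition P = MC = 89, so Q = (171 − 89)/2.5 = 32.8.
Monopoly sets MR = MC: 171 − 5Q = 89 ⇒ Q = 16.4, P = 171 − 2.5·16.4 = 130.
DWL is the triangle between Q = 16.4 and Q = 32.8: ½·(32.8 − 16.4)·(130 − 89) = 336.2.

DWL = 336.2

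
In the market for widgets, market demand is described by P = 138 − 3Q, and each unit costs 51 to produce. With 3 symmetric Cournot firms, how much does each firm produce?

In a 3-firm Cournot equilibrium, symmetry and the first-order condition give q = (138 − 51)/(12) = 7.25. So Q = 21.75 and P = 72.75.

q_i = 7.25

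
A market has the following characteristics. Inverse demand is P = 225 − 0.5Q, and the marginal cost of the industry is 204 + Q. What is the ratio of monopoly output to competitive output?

Q_m/Q_c = 0.75

Monopoly sets MR = MC: 225 − Q = 204 + Q ⇒ Q = 10.5, P = 225 − 0.5·10.5 = 219.75.
Under competition P = MC: 225 − 0.5Q = 204 + Q ⇒ Q = 14, P = 218.
Ratio Q_m/Q_c = 10.5/14 = 0.75.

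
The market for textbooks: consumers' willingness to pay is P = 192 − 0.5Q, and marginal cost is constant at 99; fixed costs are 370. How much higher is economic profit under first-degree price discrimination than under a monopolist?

Economic profit rises by 4324.5

Monopoly sets MR = MC: 192 − Q = 99 ⇒ Q = 93, P = 192 − 0.5·93 = 145.5.
Profit = (145.5 − 99)·93 − 370 = 3954.5.
Under first-degree price discrimination the firm charges each unit its demand price and produces up to where P = MC, i.e. Q = 186. Consumer surplus is zero; producer surplus equals total surplus.
PS equals the full surplus area, 8649. Profit = 8649 − 370 = 8279.
Change in economic profit: 8279 − 3954.5 = 4324.5.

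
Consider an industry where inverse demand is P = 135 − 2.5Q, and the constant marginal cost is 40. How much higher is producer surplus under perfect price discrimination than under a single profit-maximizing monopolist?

PS rises by 902.5

Monopoly sets MR = MC: 135 − 5Q = 40 ⇒ Q = 19, P = 135 − 2.5·19 = 87.5.
PS = (87.5 − 40)·19 = 902.5.
Under first-degree price discrimination the firm charges each unit its demand price and produces up to where P = MC, i.e. Q = 38. Consumer surplus is zero; producer surplus equals total surplus.
PS = ½·(135 − 40)·38 = 1805.
Change in producer surplus: 1805 − 902.5 = 902.5.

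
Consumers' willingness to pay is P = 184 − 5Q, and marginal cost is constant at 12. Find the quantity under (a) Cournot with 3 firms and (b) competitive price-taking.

Cournot: Q = 25.8; Competition: Q = 34.4

With 3 symmetric Cournot firms, each firm's FOC gives 184 − 20q = 12, so q = 8.6, Q = 3·8.6 = 25.8, and P = 55.
Competitive firms price at marginal cost: P = 12, giving Q = 34.4.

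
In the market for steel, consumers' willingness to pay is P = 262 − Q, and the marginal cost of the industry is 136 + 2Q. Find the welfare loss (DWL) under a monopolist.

DWL = 165.375

Competitive equilibrium sets price equal to marginal cost: 262 − Q = 136 + 2Q, so Q = 42 and P = 220.
The monopolist equates marginal revenue to marginal cost: 262 − 2Q = 136 + 2Q, so Q = 31.5. From demand, P = 230.5.
CS = ½·(262 − 220)·42 = 882; PS = (220·42 − 136·42 − ½·2·42²) = 1764; TS = 2646.
CS = ½·(262 − 230.5)·31.5 = 496.125; PS = (230.5·31.5 − 136·31.5 − ½·2·31.5²) = 1984.5; TS = 2480.625.
DWL = 2646 − 2480.625 = 165.375.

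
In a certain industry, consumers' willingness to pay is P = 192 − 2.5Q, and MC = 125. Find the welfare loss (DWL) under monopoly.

Perfect competition: P = MC = 125, so 192 − 2.5Q = 125 and Q = 26.8.
The monopolist equates marginal revenue to marginal cost: 192 − 5Q = 125, so Q = 13.4. From demand, P = 158.5.
DWL is the triangle between Q = 13.4 and Q = 26.8: ½·(26.8 − 13.4)·(158.5 − 125) = 224.45.

DWL = 224.45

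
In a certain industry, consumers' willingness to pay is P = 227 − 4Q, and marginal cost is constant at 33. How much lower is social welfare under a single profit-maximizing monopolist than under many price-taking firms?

TS falls by 1176.125

Perfect competition: P = MC = 33, so 227 − 4Q = 33 and Q = 48.5.
CS = ½·(227 − 33)·48.5 = 4704.5; PS = (33 − 33)·48.5 = 0; TS = 4704.5.
A monopolist chooses Q where MR = MC. MR = 227 − 8Q; setting this equal to 33 gives Q = 24.25 and P = 130.
CS = ½·(227 − 130)·24.25 = 1176.125; PS = (130 − 33)·24.25 = 2352.25; TS = 3528.375.
Change in social welfare: 3528.375 − 4704.5 = −1176.125.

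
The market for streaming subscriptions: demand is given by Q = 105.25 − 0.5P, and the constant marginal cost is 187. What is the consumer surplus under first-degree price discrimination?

CS = 0

Inverting demand: P = 210.5 − 2Q.
Under first-degree price discrimination the firm charges each unit its demand price and produces up to where P = MC, i.e. Q = 11.75. Consumer surplus is zero; producer surplus equals total surplus.
CS = 0.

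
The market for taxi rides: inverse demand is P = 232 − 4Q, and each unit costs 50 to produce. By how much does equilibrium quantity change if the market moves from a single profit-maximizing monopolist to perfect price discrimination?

Equilibrium quantity rises by 22.75

Monopoly sets MR = MC: 232 − 8Q = 50 ⇒ Q = 22.75, P = 232 − 4·22.75 = 141.
With perfect price discrimination, output is the efficient level Q = 45.5 (where demand meets MC), but every buyer pays their willingness to pay: CS = 0 and PS = total surplus.
Change in equilibrium quantity: 45.5 − 22.75 = 22.75.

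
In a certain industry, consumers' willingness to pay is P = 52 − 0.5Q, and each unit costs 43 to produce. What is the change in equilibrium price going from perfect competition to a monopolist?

P rises by 4.5

Competitive firms price at marginal cost: P = 43, giving Q = 18.
Monopoly sets MR = MC: 52 − Q = 43 ⇒ Q = 9, P = 52 − 0.5·9 = 47.5.
Change in equilibrium price: 47.5 − 43 = 4.5.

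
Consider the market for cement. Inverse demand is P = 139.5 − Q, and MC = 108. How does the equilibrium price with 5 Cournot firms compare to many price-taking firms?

Cournot: P = 113.25; Competition: P = 108

With 5 symmetric Cournot firms, each firm's FOC gives 139.5 − 6q = 108, so q = 5.25, Q = 5·5.25 = 26.25, and P = 113.25.
Perfect competition: P = MC = 108, so 139.5 − Q = 108 and Q = 31.5.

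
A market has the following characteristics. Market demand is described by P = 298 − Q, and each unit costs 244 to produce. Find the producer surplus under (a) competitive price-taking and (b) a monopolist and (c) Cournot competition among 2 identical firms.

Competition: PS = 0; Monopoly: PS = 729; Cournot: PS = 648

Competitive firms price at marginal cost: P = 244, giving Q = 54.
PS = (244 − 244)·54 = 0.
The monopolist equates marginal revenue to marginal cost: 298 − 2Q = 244, so Q = 27. From demand, P = 271.
PS = (271 − 244)·27 = 729.
With 2 symmetric Cournot firms, each firm's FOC gives 298 − 3q = 244, so q = 18, Q = 2·18 = 36, and P = 262.
PS = (262 − 244)·36 = 648.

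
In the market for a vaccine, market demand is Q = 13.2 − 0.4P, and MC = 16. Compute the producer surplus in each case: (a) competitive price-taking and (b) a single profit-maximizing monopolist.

Competition: PS = 0; Monopoly: PS = 28.9

Inverting demand: P = 33 − 2.5Q.
Under competition P = MC = 16, so Q = (33 − 16)/2.5 = 6.8.
PS = (16 − 16)·6.8 = 0.
Monopoly sets MR = MC: 33 − 5Q = 16 ⇒ Q = 3.4, P = 33 − 2.5·3.4 = 24.5.
PS = (24.5 − 16)·3.4 = 28.9.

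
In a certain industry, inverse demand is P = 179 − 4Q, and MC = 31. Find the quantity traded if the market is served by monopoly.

A monopolist chooses Q where MR = MC. MR = 179 − 8Q; setting this equal to 31 gives Q = 18.5 and P = 105.

Q = 18.5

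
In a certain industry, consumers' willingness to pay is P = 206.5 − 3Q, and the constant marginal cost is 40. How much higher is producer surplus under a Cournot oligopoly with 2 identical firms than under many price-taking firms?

PS rises by 2053.5

Competitive firms price at marginal cost: P = 40, giving Q = 55.5.
PS = (40 − 40)·55.5 = 0.
Cournot with 2 identical firms: the symmetric best-response condition is 206.5 − 9q = 40. Each firm produces q = 18.5, total output Q = 37, price P = 95.5.
PS = (95.5 − 40)·37 = 2053.5.
Change in producer surplus: 2053.5 − 0 = 2053.5.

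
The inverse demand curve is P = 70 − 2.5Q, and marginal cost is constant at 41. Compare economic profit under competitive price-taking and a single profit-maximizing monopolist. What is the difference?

Under competition P = MC = 41, so Q = (70 − 41)/2.5 = 11.6.
Profit = (41 − 41)·11.6 = 0.
Monopoly sets MR = MC: 70 − 5Q = 41 ⇒ Q = 5.8, P = 70 − 2.5·5.8 = 55.5.
Profit = (55.5 − 41)·5.8 = 84.1.
Change in economic profit: 84.1 − 0 = 84.1.

π rises by 84.1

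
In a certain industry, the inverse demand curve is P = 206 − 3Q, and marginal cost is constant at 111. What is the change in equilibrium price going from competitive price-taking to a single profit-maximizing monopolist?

Competitive firms price at marginal cost: P = 111, giving Q = 95/3.
Monopoly sets MR = MC: 206 − 6Q = 111 ⇒ Q = 95/6, P = 206 − 3·95/6 = 158.5.
Change in equilibrium price: 158.5 − 111 = 47.5.

Equilibrium price rises by 47.5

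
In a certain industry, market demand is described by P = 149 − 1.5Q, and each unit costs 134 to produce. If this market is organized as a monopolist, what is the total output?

Q = 5

Monopoly sets MR = MC: 149 − 3Q = 134 ⇒ Q = 5, P = 149 − 1.5·5 = 141.5.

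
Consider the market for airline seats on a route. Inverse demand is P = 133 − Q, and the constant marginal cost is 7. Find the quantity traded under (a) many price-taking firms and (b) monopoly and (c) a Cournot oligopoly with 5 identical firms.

Competitive firms price at marginal cost: P = 7, giving Q = 126.
The monopolist equates marginal revenue to marginal cost: 133 − 2Q = 7, so Q = 63. From demand, P = 70.
With 5 symmetric Cournot firms, each firm's FOC gives 133 − 6q = 7, so q = 21, Q = 5·21 = 105, and P = 28.

Competition: Q = 126; Monopoly: Q = 63; Cournot: Q = 105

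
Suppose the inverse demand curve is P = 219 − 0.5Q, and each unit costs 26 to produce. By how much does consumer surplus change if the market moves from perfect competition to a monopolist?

Consumer surplus falls by 27936.75

Under competition P = MC = 26, so Q = (219 − 26)/0.5 = 386.
CS = ½·(219 − 26)·386 = 37249.
The monopolist equates marginal revenue to marginal cost: 219 − Q = 26, so Q = 193. From demand, P = 122.5.
CS = ½·(219 − 122.5)·193 = 9312.25.
Change in consumer surplus: 9312.25 − 37249 = −27936.75.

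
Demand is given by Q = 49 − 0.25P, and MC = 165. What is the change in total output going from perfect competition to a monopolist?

Inverting demand: P = 196 − 4Q.
Competitive firms price at marginal cost: P = 165, giving Q = 7.75.
The monopolist equates marginal revenue to marginal cost: 196 − 8Q = 165, so Q = 3.875. From demand, P = 180.5.
Change in total output: 3.875 − 7.75 = −3.875.

Q falls by 3.875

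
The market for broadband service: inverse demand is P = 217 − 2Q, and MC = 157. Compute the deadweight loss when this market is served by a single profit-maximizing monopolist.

Under competition P = MC = 157, so Q = (217 − 157)/2 = 30.
The monopolist equates marginal revenue to marginal cost: 217 − 4Q = 157, so Q = 15. From demand, P = 187.
DWL is the triangle between Q = 15 and Q = 30: ½·(30 − 15)·(187 − 157) = 225.

DWL = 225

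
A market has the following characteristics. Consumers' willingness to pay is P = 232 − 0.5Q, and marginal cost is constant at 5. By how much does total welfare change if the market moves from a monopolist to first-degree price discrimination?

A monopolist chooses Q where MR = MC. MR = 232 − Q; setting this equal to 5 gives Q = 227 and P = 118.5.
CS = ½·(232 − 118.5)·227 = 12882.25; PS = (118.5 − 5)·227 = 25764.5; TS = 38646.75.
A perfectly discriminating monopolist sells every unit with P(Q) ≥ MC(Q), so output equals the competitive quantity Q = 454. Each buyer pays their reservation price, so CS = 0 and the firm captures all surplus.
TS = 51529 (equal to competitive TS).
Change in total welfare: 51529 − 38646.75 = 12882.25.

TS rises by 12882.25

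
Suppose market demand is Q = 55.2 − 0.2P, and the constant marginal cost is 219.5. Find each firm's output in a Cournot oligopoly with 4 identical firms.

Inverting demand: P = 276 − 5Q.
Cournot with 4 identical firms: the symmetric best-response condition is 276 − 25q = 219.5. Each firm produces q = 2.26, total output Q = 9.04, price P = 230.8.

q_i = 2.26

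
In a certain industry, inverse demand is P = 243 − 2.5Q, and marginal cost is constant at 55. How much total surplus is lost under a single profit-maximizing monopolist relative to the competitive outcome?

DWL = 1767.2

Perfect competition: P = MC = 55, so 243 − 2.5Q = 55 and Q = 75.2.
The monopolist equates marginal revenue to marginal cost: 243 − 5Q = 55, so Q = 37.6. From demand, P = 149.
DWL is the triangle between Q = 37.6 and Q = 75.2: ½·(75.2 − 37.6)·(149 − 55) = 1767.2.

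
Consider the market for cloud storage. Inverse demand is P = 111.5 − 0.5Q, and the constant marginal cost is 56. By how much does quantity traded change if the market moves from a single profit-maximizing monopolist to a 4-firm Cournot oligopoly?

A monopolist chooses Q where MR = MC. MR = 111.5 − Q; setting this equal to 56 gives Q = 55.5 and P = 83.75.
In a 4-firm Cournot equilibrium, symmetry and the first-order condition give q = (111.5 − 56)/(2.5) = 22.2. So Q = 88.8 and P = 67.1.
Change in quantity traded: 88.8 − 55.5 = 33.3.

Quantity traded rises by 33.3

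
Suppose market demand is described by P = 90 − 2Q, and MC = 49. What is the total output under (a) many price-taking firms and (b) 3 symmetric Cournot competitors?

Competitive firms price at marginal cost: P = 49, giving Q = 20.5.
With 3 symmetric Cournot firms, each firm's FOC gives 90 − 8q = 49, so q = 5.125, Q = 3·5.125 = 15.375, and P = 59.25.

Competition: Q = 20.5; Cournot: Q = 15.375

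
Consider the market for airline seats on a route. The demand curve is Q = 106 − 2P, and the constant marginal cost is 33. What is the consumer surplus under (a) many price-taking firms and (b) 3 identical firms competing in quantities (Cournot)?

Competition: CS = 400; Cournot: CS = 225

Inverting demand: P = 53 − 0.5Q.
Under competition P = MC = 33, so Q = (53 − 33)/0.5 = 40.
CS = ½·(53 − 33)·40 = 400.
Cournot with 3 identical firms: the symmetric best-response condition is 53 − 2q = 33. Each firm produces q = 10, total output Q = 30, price P = 38.
CS = ½·(53 − 38)·30 = 225.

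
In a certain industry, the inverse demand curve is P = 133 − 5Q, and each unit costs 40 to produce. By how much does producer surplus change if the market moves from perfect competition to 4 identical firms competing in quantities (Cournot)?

Competitive firms price at marginal cost: P = 40, giving Q = 18.6.
PS = (40 − 40)·18.6 = 0.
In a 4-firm Cournot equilibrium, symmetry and the first-order condition give q = (133 − 40)/(25) = 3.72. So Q = 14.88 and P = 58.6.
PS = (58.6 − 40)·14.88 = 276.768.
Change in producer surplus: 276.768 − 0 = 276.768.

PS rises by 276.768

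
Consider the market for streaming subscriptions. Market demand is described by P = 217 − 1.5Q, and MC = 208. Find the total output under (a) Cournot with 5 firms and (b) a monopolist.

Cournot: Q = 5; Monopoly: Q = 3

In a 5-firm Cournot equilibrium, symmetry and the first-order condition give q = (217 − 208)/(9) = 1. So Q = 5 and P = 209.5.
The monopolist equates marginal revenue to marginal cost: 217 − 3Q = 208, so Q = 3. From demand, P = 212.5.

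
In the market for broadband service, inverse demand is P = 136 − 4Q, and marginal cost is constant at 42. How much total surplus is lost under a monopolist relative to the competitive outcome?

Perfect competition: P = MC = 42, so 136 − 4Q = 42 and Q = 23.5.
The monopolist equates marginal revenue to marginal cost: 136 − 8Q = 42, so Q = 11.75. From demand, P = 89.
DWL is the triangle between Q = 11.75 and Q = 23.5: ½·(23.5 − 11.75)·(89 − 42) = 276.125.

DWL = 276.125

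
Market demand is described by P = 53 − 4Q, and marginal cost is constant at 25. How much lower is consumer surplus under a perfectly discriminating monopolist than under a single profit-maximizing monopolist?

A monopolist chooses Q where MR = MC. MR = 53 − 8Q; setting this equal to 25 gives Q = 3.5 and P = 39.
CS = ½·(53 − 39)·3.5 = 24.5.
With perfect price discrimination, output is the efficient level Q = 7 (where demand meets MC), but every buyer pays their willingness to pay: CS = 0 and PS = total surplus.
CS = 0.
Change in consumer surplus: 0 − 24.5 = −24.5.

Consumer surplus falls by 24.5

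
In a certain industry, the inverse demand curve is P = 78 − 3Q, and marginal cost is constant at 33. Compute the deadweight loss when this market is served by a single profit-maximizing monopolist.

Perfect competition: P = MC = 33, so 78 − 3Q = 33 and Q = 15.
A monopolist chooses Q where MR = MC. MR = 78 − 6Q; setting this equal to 33 gives Q = 7.5 and P = 55.5.
DWL is the triangle between Q = 7.5 and Q = 15: ½·(15 − 7.5)·(55.5 − 33) = 84.375.

DWL = 84.375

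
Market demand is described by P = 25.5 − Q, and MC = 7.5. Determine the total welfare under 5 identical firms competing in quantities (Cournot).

Cournot with 5 identical firms: the symmetric best-response condition is 25.5 − 6q = 7.5. Each firm produces q = 3, total output Q = 15, price P = 10.5.
CS = ½·(25.5 − 10.5)·15 = 112.5; PS = (10.5 − 7.5)·15 = 45; TS = 157.5.

TS = 157.5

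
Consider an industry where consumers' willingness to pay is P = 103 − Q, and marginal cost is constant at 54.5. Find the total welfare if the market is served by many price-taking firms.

TS = 1176.125

Competitive firms price at marginal cost: P = 54.5, giving Q = 48.5.
CS = ½·(103 − 54.5)·48.5 = 1176.125; PS = (54.5 − 54.5)·48.5 = 0; TS = 1176.125.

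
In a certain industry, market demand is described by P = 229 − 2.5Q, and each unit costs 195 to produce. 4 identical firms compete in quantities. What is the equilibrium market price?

P = 201.8

Cournot with 4 identical firms: the symmetric best-response condition is 229 − 12.5q = 195. Each firm produces q = 2.72, total output Q = 10.88, price P = 201.8.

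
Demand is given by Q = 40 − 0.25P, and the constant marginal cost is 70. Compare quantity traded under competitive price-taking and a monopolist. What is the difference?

Q falls by 11.25

Inverting demand: P = 160 − 4Q.
Perfect competition: P = MC = 70, so 160 − 4Q = 70 and Q = 22.5.
Monopoly sets MR = MC: 160 − 8Q = 70 ⇒ Q = 11.25, P = 160 − 4·11.25 = 115.
Change in quantity traded: 11.25 − 22.5 = −11.25.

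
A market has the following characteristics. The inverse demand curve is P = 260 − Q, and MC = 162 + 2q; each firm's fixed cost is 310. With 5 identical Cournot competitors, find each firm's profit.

In a 5-firm Cournot equilibrium, symmetry and the first-order condition give q = (260 − 162)/(8) = 12.25. So Q = 61.25 and P = 198.75.
Each firm's profit = 198.75·12.25 − (162·12.25 + ½·2·12.25²) − 310 = −9.875.

π_i = −9.875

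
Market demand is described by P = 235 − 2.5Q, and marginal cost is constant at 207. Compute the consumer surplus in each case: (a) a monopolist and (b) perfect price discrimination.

Monopoly: CS = 39.2; Perfect PD: CS = 0

A monopolist chooses Q where MR = MC. MR = 235 − 5Q; setting this equal to 207 gives Q = 5.6 and P = 221.
CS = ½·(235 − 221)·5.6 = 39.2.
A perfectly discriminating monopolist sells every unit with P(Q) ≥ MC(Q), so output equals the competitive quantity Q = 11.2. Each buyer pays their reservation price, so CS = 0 and the firm captures all surplus.
CS = 0.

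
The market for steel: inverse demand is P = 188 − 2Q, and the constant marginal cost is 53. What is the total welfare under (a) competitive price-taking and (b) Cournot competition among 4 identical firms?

Competition: TS = 4556.25; Cournot: TS = 4374

Competitive firms price at marginal cost: P = 53, giving Q = 67.5.
CS = ½·(188 − 53)·67.5 = 4556.25; PS = (53 − 53)·67.5 = 0; TS = 4556.25.
With 4 symmetric Cournot firms, each firm's FOC gives 188 − 10q = 53, so q = 13.5, Q = 4·13.5 = 54, and P = 80.
CS = ½·(188 − 80)·54 = 2916; PS = (80 − 53)·54 = 1458; TS = 4374.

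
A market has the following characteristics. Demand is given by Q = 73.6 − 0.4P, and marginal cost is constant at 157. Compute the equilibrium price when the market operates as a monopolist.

Inverting demand: P = 184 − 2.5Q.
The monopolist equates marginal revenue to marginal cost: 184 − 5Q = 157, so Q = 5.4. From demand, P = 170.5.

P = 170.5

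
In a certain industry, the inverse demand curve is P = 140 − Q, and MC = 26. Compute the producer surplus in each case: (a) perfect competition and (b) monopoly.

Under competition P = MC = 26, so Q = (140 − 26)/1 = 114.
PS = (26 − 26)·114 = 0.
A monopolist chooses Q where MR = MC. MR = 140 − 2Q; setting this equal to 26 gives Q = 57 and P = 83.
PS = (83 − 26)·57 = 3249.

Competition: PS = 0; Monopoly: PS = 3249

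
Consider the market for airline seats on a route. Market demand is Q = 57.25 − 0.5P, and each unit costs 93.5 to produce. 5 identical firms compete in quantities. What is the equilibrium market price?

P = 97

Inverting demand: P = 114.5 − 2Q.
Cournot with 5 identical firms: the symmetric best-response condition is 114.5 − 12q = 93.5. Each firm produces q = 1.75, total output Q = 8.75, price P = 97.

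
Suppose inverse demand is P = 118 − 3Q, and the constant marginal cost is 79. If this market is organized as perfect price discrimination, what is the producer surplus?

PS = 253.5

A perfectly discriminating monopolist sells every unit with P(Q) ≥ MC(Q), so output equals the competitive quantity Q = 13. Each buyer pays their reservation price, so CS = 0 and the firm captures all surplus.
PS = ½·(118 − 79)·13 = 253.5.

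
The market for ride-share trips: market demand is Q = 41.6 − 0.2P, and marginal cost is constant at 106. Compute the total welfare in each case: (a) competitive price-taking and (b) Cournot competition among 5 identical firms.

Competition: TS = 1040.4; Cournot: TS = 1011.5

Inverting demand: P = 208 − 5Q.
Perfect competition: P = MC = 106, so 208 − 5Q = 106 and Q = 20.4.
CS = ½·(208 − 106)·20.4 = 1040.4; PS = (106 − 106)·20.4 = 0; TS = 1040.4.
In a 5-firm Cournot equilibrium, symmetry and the first-order condition give q = (208 − 106)/(30) = 3.4. So Q = 17 and P = 123.
CS = ½·(208 − 123)·17 = 722.5; PS = (123 − 106)·17 = 289; TS = 1011.5.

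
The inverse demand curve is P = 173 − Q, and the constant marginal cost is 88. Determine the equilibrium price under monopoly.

P = 130.5

The monopolist equates marginal revenue to marginal cost: 173 − 2Q = 88, so Q = 42.5. From demand, P = 130.5.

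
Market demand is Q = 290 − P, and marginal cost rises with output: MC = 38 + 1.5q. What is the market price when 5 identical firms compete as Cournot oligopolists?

P = 122

Inverting demand: P = 290 − Q.
In a 5-firm Cournot equilibrium, symmetry and the first-order condition give q = (290 − 38)/(7.5) = 33.6. So Q = 168 and P = 122.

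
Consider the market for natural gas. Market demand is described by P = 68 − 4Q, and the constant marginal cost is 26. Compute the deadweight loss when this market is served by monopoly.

DWL = 55.125

Competitive firms price at marginal cost: P = 26, giving Q = 10.5.
Monopoly sets MR = MC: 68 − 8Q = 26 ⇒ Q = 5.25, P = 68 − 4·5.25 = 47.
DWL is the triangle between Q = 5.25 and Q = 10.5: ½·(10.5 − 5.25)·(47 − 26) = 55.125.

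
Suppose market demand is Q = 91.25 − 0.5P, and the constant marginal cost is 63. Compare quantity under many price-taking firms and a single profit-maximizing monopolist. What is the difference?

Inverting demand: P = 182.5 − 2Q.
Competitive firms price at marginal cost: P = 63, giving Q = 59.75.
The monopolist equates marginal revenue to marginal cost: 182.5 − 4Q = 63, so Q = 29.875. From demand, P = 122.75.
Change in quantity: 29.875 − 59.75 = −29.875.

Q falls by 29.875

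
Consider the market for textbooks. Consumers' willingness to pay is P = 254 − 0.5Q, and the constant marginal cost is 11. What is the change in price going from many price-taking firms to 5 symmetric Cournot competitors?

Perfect competition: P = MC = 11, so 254 − 0.5Q = 11 and Q = 486.
Cournot with 5 identical firms: the symmetric best-response condition is 254 − 3q = 11. Each firm produces q = 81, total output Q = 405, price P = 51.5.
Change in price: 51.5 − 11 = 40.5.

Price rises by 40.5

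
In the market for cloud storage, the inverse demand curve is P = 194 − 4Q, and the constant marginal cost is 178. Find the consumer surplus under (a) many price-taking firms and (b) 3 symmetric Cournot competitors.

Competition: CS = 32; Cournot: CS = 18

Competitive firms price at marginal cost: P = 178, giving Q = 4.
CS = ½·(194 − 178)·4 = 32.
Cournot with 3 identical firms: the symmetric best-response condition is 194 − 16q = 178. Each firm produces q = 1, total output Q = 3, price P = 182.
CS = ½·(194 − 182)·3 = 18.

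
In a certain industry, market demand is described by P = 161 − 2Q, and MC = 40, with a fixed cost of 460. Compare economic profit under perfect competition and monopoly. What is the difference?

Economic profit rises by 1830.125

Perfect competition: P = MC = 40, so 161 − 2Q = 40 and Q = 60.5.
Profit = (40 − 40)·60.5 − 460 = −460.
A monopolist chooses Q where MR = MC. MR = 161 − 4Q; setting this equal to 40 gives Q = 30.25 and P = 100.5.
Profit = (100.5 − 40)·30.25 − 460 = 1370.125.
Change in economic profit: 1370.125 − −460 = 1830.125.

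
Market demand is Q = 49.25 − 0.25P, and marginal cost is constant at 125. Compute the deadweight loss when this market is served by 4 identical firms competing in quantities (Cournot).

Inverting demand: P = 197 − 4Q.
Competitive firms price at marginal cost: P = 125, giving Q = 18.
With 4 symmetric Cournot firms, each firm's FOC gives 197 − 20q = 125, so q = 3.6, Q = 4·3.6 = 14.4, and P = 139.4.
DWL is the triangle between Q = 14.4 and Q = 18: ½·(18 − 14.4)·(139.4 − 125) = 25.92.

DWL = 25.92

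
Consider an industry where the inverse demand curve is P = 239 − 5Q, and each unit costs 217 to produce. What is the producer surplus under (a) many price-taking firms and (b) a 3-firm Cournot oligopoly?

Under competition P = MC = 217, so Q = (239 − 217)/5 = 4.4.
PS = (217 − 217)·4.4 = 0.
In a 3-firm Cournot equilibrium, symmetry and the first-order condition give q = (239 − 217)/(20) = 1.1. So Q = 3.3 and P = 222.5.
PS = (222.5 − 217)·3.3 = 18.15.

Competition: PS = 0; Cournot: PS = 18.15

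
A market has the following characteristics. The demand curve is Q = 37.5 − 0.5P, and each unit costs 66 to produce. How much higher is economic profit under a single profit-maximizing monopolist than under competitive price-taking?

Economic profit rises by 10.125

Inverting demand: P = 75 − 2Q.
Under competition P = MC = 66, so Q = (75 − 66)/2 = 4.5.
Profit = (66 − 66)·4.5 = 0.
The monopolist equates marginal revenue to marginal cost: 75 − 4Q = 66, so Q = 2.25. From demand, P = 70.5.
Profit = (70.5 − 66)·2.25 = 10.125.
Change in economic profit: 10.125 − 0 = 10.125.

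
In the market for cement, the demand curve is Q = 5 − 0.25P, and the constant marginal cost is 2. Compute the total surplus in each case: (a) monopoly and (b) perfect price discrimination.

Inverting demand: P = 20 − 4Q.
Monopoly sets MR = MC: 20 − 8Q = 2 ⇒ Q = 2.25, P = 20 − 4·2.25 = 11.
CS = ½·(20 − 11)·2.25 = 10.125; PS = (11 − 2)·2.25 = 20.25; TS = 30.375.
With perfect price discrimination, output is the efficient level Q = 4.5 (where demand meets MC), but every buyer pays their willingness to pay: CS = 0 and PS = total surplus.
TS = 40.5 (equal to competitive TS).

Monopoly: TS = 30.375; Perfect PD: TS = 40.5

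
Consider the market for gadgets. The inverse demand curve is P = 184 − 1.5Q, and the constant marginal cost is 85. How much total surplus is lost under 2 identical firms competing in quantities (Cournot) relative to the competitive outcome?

DWL = 363

Perfect competition: P = MC = 85, so 184 − 1.5Q = 85 and Q = 66.
With 2 symmetric Cournot firms, each firm's FOC gives 184 − 4.5q = 85, so q = 22, Q = 2·22 = 44, and P = 118.
DWL is the triangle between Q = 44 and Q = 66: ½·(66 − 44)·(118 − 85) = 363.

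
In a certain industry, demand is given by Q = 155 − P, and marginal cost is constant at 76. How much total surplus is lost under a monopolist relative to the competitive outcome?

Inverting demand: P = 155 − Q.
Under competition P = MC = 76, so Q = (155 − 76)/1 = 79.
A monopolist chooses Q where MR = MC. MR = 155 − 2Q; setting this equal to 76 gives Q = 39.5 and P = 115.5.
DWL is the triangle between Q = 39.5 and Q = 79: ½·(79 − 39.5)·(115.5 − 76) = 780.125.

DWL = 780.125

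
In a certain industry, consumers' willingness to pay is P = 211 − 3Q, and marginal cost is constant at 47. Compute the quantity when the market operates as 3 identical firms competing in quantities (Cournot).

Cournot with 3 identical firms: the symmetric best-response condition is 211 − 12q = 47. Each firm produces q = 41/3, total output Q = 41, price P = 88.

Q = 41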